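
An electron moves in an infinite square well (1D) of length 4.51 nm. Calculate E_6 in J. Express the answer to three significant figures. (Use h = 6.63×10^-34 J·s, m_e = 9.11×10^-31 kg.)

For an infinite well E_n = n²h²/(8m_eL²), so E_1 = h²/(8m_eL²) = (6.63×10^-34)²/(8·9.11×10^-31·(4.51×10^-9 m)²) = 2.965×10^-21 J.
Then E_6 = 6²·E_1 = 36·2.965×10^-21 J = 1.07×10^-19 J.

E_6 = 1.07×10^-19 J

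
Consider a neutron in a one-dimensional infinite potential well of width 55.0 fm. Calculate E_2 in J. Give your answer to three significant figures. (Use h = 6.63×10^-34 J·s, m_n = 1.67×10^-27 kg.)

E_2 = 4.35×10^-14 J

For an infinite well E_n = n²h²/(8m_nL²), so E_1 = h²/(8m_nL²) = (6.63×10^-34)²/(8·1.67×10^-27·(5.50×10^-14 m)²) = 1.088×10^-14 J.
Then E_2 = 2²·E_1 = 4·1.088×10^-14 J = 4.35×10^-14 J.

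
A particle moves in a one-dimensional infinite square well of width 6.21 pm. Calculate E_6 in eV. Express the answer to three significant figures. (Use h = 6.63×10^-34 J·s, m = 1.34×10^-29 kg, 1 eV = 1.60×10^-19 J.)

For an infinite well E_n = n²h²/(8mL²), so E_1 = h²/(8mL²) = (6.63×10^-34)²/(8·1.34×10^-29·(6.21×10^-12 m)²) = 1.063×10^-16 J.
Then E_6 = 6²·E_1 = 36·1.063×10^-16 J = 3.827×10^-15 J.
Converting, E_6 = 3.827×10^-15 J / (1.60×10^-19 J/eV) = 2.39×10^4 eV.

E_6 = 2.39×10^4 eV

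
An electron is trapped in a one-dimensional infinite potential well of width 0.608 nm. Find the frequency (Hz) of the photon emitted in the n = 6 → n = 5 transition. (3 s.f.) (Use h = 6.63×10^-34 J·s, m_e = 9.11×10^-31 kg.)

f = 2.71×10^15 Hz

E_1 = h²/(8m_eL²) = 1.632×10^-19 J and ΔE = (6² − 5²)E_1 = 1.795×10^-18 J.
f = ΔE/h = 1.795×10^-18/6.63×10^-34 = 2.71×10^15 Hz.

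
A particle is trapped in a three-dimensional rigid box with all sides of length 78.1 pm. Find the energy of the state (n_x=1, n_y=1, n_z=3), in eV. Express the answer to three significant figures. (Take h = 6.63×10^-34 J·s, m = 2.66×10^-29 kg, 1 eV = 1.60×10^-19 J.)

E = 23.3 eV

For a 3D rectangular well E = (h²/8m)·Σ n_i²/L_i² = (6.63×10^-34)²/(8·2.66×10^-29) · [1²/(78.1 pm)² + 1²/(78.1 pm)² + 3²/(78.1 pm)²].
Evaluating gives E = 3.725×10^-18 J = 23.3 eV.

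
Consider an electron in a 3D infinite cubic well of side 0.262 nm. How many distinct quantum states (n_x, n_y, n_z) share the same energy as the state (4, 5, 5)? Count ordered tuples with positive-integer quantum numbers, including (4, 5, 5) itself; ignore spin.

degeneracy = 12

The level has n_x² + n_y² + n_z² = 66. The ordered positive-integer solutions are (1, 1, 8), (1, 4, 7), (1, 7, 4), (1, 8, 1), (4, 1, 7), (4, 5, 5), (4, 7, 1), (5, 4, 5), (5, 5, 4), (7, 1, 4), (7, 4, 1), (8, 1, 1).
That gives 12 states.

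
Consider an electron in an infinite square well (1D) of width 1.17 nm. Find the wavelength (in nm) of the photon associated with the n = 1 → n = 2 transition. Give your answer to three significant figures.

E_1 = h²/(8m_eL²) = 4.401×10^-20 J, so ΔE = (2² − 1²)E_1 = 1.320×10^-19 J.
λ = hc/ΔE = (6.626×10^-34·2.998×10^8)/1.320×10^-19 = 1.50×10^-6 m = 1.50×10^3 nm.

λ = 1.50×10^3 nm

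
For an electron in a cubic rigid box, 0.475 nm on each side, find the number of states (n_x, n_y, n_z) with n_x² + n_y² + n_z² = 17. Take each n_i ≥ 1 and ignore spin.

degeneracy = 3

The level has n_x² + n_y² + n_z² = 17. The ordered positive-integer solutions are (2, 2, 3), (2, 3, 2), (3, 2, 2).
That gives 3 states.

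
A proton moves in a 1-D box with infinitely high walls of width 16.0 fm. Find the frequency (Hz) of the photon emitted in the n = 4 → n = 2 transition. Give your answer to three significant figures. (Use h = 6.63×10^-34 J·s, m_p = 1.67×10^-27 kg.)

f = 2.33×10^21 Hz

E_1 = h²/(8m_pL²) = 1.285×10^-13 J and ΔE = (4² − 2²)E_1 = 1.542×10^-12 J.
f = ΔE/h = 1.542×10^-12/6.63×10^-34 = 2.33×10^21 Hz.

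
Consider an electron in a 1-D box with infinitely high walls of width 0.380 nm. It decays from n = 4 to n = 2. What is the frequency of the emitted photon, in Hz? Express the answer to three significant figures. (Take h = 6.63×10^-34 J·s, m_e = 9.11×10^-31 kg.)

E_1 = h²/(8m_eL²) = 4.177×10^-19 J and ΔE = (4² − 2²)E_1 = 5.012×10^-18 J.
f = ΔE/h = 5.012×10^-18/6.63×10^-34 = 7.56×10^15 Hz.

f = 7.56×10^15 Hz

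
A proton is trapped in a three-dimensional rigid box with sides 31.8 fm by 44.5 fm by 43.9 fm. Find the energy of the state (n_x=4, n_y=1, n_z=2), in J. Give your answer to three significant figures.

E = 6.04×10^-13 J

For a 3D rectangular well E = (h²/8m_p)·Σ n_i²/L_i² = (6.626×10^-34)²/(8·1.673×10^-27) · [4²/(31.8 fm)² + 1²/(44.5 fm)² + 2²/(43.9 fm)²].
Evaluating gives E = 6.04×10^-13 J.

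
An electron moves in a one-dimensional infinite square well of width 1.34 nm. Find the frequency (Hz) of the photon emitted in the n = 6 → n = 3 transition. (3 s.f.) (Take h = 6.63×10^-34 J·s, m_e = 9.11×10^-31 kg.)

E_1 = h²/(8m_eL²) = 3.359×10^-20 J and ΔE = (6² − 3²)E_1 = 9.069×10^-19 J.
f = ΔE/h = 9.069×10^-19/6.63×10^-34 = 1.37×10^15 Hz.

f = 1.37×10^15 Hz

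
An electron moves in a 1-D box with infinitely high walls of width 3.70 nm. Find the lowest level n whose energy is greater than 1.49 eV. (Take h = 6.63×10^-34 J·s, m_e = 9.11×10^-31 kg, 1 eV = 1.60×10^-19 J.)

n = 8

E_1 = h²/(8m_eL²) = 4.406×10^-21 J = 0.02754 eV.
Need n² > 1.49/0.02754 = 54.10, i.e. n > 7.355.
The smallest integer satisfying this is n = 8.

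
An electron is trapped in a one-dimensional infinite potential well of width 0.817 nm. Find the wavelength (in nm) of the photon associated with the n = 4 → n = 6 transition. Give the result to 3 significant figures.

λ = 110 nm

E_1 = h²/(8m_eL²) = 9.026×10^-20 J, so ΔE = (6² − 4²)E_1 = 1.805×10^-18 J.
λ = hc/ΔE = (6.626×10^-34·2.998×10^8)/1.805×10^-18 = 1.10×10^-7 m = 110 nm.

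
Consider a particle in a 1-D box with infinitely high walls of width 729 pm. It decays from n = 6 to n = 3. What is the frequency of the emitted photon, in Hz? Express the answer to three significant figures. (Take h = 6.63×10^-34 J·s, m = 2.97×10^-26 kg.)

f = 1.42×10^11 Hz

E_1 = h²/(8mL²) = 3.481×10^-24 J and ΔE = (6² − 3²)E_1 = 9.399×10^-23 J.
f = ΔE/h = 9.399×10^-23/6.63×10^-34 = 1.42×10^11 Hz.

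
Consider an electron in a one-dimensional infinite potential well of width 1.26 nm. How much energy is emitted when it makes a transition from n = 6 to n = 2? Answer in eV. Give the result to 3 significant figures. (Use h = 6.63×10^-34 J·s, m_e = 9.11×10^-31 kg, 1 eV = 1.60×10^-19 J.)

E_1 = h²/(8m_eL²) = 3.799×10^-20 J.
|ΔE| = |6² − 2²|·E_1 = 32·3.799×10^-20 J = 1.216×10^-18 J = 7.60 eV.

|ΔE| = 7.60 eV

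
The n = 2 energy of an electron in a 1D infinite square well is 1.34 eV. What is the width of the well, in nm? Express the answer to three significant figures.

L = 1.06 nm

From E_n = n²h²/(8m_eL²), L = n·h/√(8m_eE_n).
E_2 = 1.34 eV = 2.147×10^-19 J, so L = 2·6.626×10^-34/√(8·9.109×10^-31·2.147×10^-19) = 1.06×10^-9 m = 1.06 nm.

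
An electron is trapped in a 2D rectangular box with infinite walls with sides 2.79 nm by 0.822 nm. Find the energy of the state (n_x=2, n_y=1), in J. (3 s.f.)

For a 2D rectangular well E = (h²/8m_e)·Σ n_i²/L_i² = (6.626×10^-34)²/(8·9.109×10^-31) · [2²/(2.79 nm)² + 1²/(0.822 nm)²].
Evaluating gives E = 1.20×10^-19 J.

E = 1.20×10^-19 J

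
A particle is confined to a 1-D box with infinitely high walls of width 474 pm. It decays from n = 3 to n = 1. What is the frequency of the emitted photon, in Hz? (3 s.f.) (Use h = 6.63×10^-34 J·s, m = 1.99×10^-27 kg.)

E_1 = h²/(8mL²) = 1.229×10^-22 J and ΔE = (3² − 1²)E_1 = 9.832×10^-22 J.
f = ΔE/h = 9.832×10^-22/6.63×10^-34 = 1.48×10^12 Hz.

f = 1.48×10^12 Hz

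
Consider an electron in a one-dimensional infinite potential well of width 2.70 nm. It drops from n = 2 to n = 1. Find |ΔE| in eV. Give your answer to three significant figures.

|ΔE| = 0.155 eV

E_1 = h²/(8m_eL²) = 8.264×10^-21 J.
|ΔE| = |2² − 1²|·E_1 = 3·8.264×10^-21 J = 2.479×10^-20 J = 0.155 eV.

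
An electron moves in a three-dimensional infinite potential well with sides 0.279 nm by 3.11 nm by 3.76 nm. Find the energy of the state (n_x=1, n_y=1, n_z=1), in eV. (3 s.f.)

For a 3D rectangular well E = (h²/8m_e)·Σ n_i²/L_i² = (6.626×10^-34)²/(8·9.109×10^-31) · [1²/(0.279 nm)² + 1²/(3.11 nm)² + 1²/(3.76 nm)²].
Evaluating gives E = 7.845×10^-19 J = 4.90 eV.

E = 4.90 eV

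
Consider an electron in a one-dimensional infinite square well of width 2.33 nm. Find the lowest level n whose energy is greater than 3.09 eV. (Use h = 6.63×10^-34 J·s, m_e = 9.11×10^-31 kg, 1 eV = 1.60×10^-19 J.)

n = 7

E_1 = h²/(8m_eL²) = 1.111×10^-20 J = 0.06944 eV.
Need n² > 3.09/0.06944 = 44.50, i.e. n > 6.671.
The smallest integer satisfying this is n = 7.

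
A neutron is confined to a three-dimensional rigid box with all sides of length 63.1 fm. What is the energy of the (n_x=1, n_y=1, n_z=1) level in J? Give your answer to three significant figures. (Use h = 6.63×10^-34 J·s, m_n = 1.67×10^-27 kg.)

For a 3D rectangular well E = (h²/8m_n)·Σ n_i²/L_i² = (6.63×10^-34)²/(8·1.67×10^-27) · [1²/(63.1 fm)² + 1²/(63.1 fm)² + 1²/(63.1 fm)²].
Evaluating gives E = 2.48×10^-14 J.

E = 2.48×10^-14 J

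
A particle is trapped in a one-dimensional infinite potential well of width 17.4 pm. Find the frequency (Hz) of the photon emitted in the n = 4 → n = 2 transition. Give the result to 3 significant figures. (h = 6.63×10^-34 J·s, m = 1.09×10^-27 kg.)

E_1 = h²/(8mL²) = 1.665×10^-19 J and ΔE = (4² − 2²)E_1 = 1.998×10^-18 J.
f = ΔE/h = 1.998×10^-18/6.63×10^-34 = 3.01×10^15 Hz.

f = 3.01×10^15 Hz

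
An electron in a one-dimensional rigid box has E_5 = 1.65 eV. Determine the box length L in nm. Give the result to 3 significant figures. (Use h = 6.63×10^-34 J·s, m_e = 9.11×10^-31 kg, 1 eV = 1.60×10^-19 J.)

From E_n = n²h²/(8m_eL²), L = n·h/√(8m_eE_n).
E_5 = 1.65 eV = 2.640×10^-19 J, so L = 5·6.63×10^-34/√(8·9.11×10^-31·2.640×10^-19) = 2.39×10^-9 m = 2.39 nm.

L = 2.39 nm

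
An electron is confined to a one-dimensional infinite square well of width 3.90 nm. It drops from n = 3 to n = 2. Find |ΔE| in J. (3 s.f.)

|ΔE| = 1.98×10^-20 J

E_1 = h²/(8m_eL²) = 3.961×10^-21 J.
|ΔE| = |3² − 2²|·E_1 = 5·3.961×10^-21 J = 1.98×10^-20 J.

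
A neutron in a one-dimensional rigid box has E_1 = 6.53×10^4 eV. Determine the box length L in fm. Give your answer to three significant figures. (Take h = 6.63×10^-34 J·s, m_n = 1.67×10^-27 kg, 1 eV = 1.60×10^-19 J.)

L = 56.1 fm

From E_n = n²h²/(8m_nL²), L = n·h/√(8m_nE_n).
E_1 = 6.53×10^4 eV = 1.045×10^-14 J, so L = 1·6.63×10^-34/√(8·1.67×10^-27·1.045×10^-14) = 5.61×10^-14 m = 56.1 fm.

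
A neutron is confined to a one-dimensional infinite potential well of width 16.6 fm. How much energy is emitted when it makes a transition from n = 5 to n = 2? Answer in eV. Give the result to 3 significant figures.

|ΔE| = 1.56×10^7 eV

E_1 = h²/(8m_nL²) = 1.189×10^-13 J.
|ΔE| = |5² − 2²|·E_1 = 21·1.189×10^-13 J = 2.497×10^-12 J = 1.56×10^7 eV.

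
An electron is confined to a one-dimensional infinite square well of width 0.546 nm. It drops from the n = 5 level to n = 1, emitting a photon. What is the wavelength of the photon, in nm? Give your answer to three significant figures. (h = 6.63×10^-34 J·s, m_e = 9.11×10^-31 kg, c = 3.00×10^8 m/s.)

λ = 41.0 nm

E_1 = h²/(8m_eL²) = 2.023×10^-19 J, so ΔE = (5² − 1²)E_1 = 4.855×10^-18 J.
λ = hc/ΔE = (6.63×10^-34·3.00×10^8)/4.855×10^-18 = 4.10×10^-8 m = 41.0 nm.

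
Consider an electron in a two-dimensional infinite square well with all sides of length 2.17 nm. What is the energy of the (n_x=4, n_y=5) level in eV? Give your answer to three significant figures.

E = 3.27 eV

For a 2D rectangular well E = (h²/8m_e)·Σ n_i²/L_i² = (6.626×10^-34)²/(8·9.109×10^-31) · [4²/(2.17 nm)² + 5²/(2.17 nm)²].
Evaluating gives E = 5.246×10^-19 J = 3.27 eV.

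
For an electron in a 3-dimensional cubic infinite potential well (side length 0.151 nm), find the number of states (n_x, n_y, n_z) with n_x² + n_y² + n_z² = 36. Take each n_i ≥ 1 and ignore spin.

The level has n_x² + n_y² + n_z² = 36. The ordered positive-integer solutions are (2, 4, 4), (4, 2, 4), (4, 4, 2).
That gives 3 states.

degeneracy = 3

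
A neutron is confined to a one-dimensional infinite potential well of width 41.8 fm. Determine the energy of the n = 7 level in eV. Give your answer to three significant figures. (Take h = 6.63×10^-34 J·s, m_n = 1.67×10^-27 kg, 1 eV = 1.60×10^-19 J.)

For an infinite well E_n = n²h²/(8m_nL²), so E_1 = h²/(8m_nL²) = (6.63×10^-34)²/(8·1.67×10^-27·(4.18×10^-14 m)²) = 1.883×10^-14 J.
Then E_7 = 7²·E_1 = 49·1.883×10^-14 J = 9.227×10^-13 J.
Converting, E_7 = 9.227×10^-13 J / (1.60×10^-19 J/eV) = 5.77×10^6 eV.

E_7 = 5.77×10^6 eV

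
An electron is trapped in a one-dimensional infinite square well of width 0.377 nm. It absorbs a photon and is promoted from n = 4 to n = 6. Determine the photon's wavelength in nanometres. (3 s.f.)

λ = 23.4 nm

E_1 = h²/(8m_eL²) = 4.239×10^-19 J, so ΔE = (6² − 4²)E_1 = 8.478×10^-18 J.
λ = hc/ΔE = (6.626×10^-34·2.998×10^8)/8.478×10^-18 = 2.34×10^-8 m = 23.4 nm.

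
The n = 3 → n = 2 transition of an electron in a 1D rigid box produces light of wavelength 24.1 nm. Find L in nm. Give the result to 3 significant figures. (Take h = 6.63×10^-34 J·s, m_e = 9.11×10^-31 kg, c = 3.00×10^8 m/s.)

L = 0.191 nm

The photon carries ΔE = hc/λ = 6.63×10^-34·3.00×10^8/2.41×10^-8 m = 8.253×10^-18 J.
Since ΔE = (3² − 2²)E_1, E_1 = 1.651×10^-18 J, and L = h/√(8m_eE_1) = 1.91×10^-10 m = 0.191 nm.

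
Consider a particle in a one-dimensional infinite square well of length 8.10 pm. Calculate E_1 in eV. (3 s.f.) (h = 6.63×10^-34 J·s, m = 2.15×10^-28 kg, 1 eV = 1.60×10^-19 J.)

For an infinite well E_n = n²h²/(8mL²), so E_1 = h²/(8mL²) = (6.63×10^-34)²/(8·2.15×10^-28·(8.10×10^-12 m)²) = 3.895×10^-18 J.
Converting, E_1 = 3.895×10^-18 J / (1.60×10^-19 J/eV) = 24.3 eV.

E_1 = 24.3 eV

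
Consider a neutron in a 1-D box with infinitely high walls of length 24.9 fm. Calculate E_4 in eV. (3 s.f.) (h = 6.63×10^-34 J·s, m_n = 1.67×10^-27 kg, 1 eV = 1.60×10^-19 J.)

E_4 = 5.31×10^6 eV

For an infinite well E_n = n²h²/(8m_nL²), so E_1 = h²/(8m_nL²) = (6.63×10^-34)²/(8·1.67×10^-27·(2.49×10^-14 m)²) = 5.307×10^-14 J.
Then E_4 = 4²·E_1 = 16·5.307×10^-14 J = 8.491×10^-13 J.
Converting, E_4 = 8.491×10^-13 J / (1.60×10^-19 J/eV) = 5.31×10^6 eV.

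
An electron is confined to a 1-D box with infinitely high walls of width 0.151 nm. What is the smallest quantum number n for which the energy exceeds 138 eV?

E_1 = h²/(8m_eL²) = 2.642×10^-18 J = 16.49 eV.
Need n² > 138/16.49 = 8.369, i.e. n > 2.893.
The smallest integer satisfying this is n = 3.

n = 3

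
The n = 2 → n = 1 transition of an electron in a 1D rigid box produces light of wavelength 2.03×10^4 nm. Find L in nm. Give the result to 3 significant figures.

L = 4.30 nm

The photon carries ΔE = hc/λ = 6.626×10^-34·2.998×10^8/2.03×10^-5 m = 9.786×10^-21 J.
Since ΔE = (2² − 1²)E_1, E_1 = 3.262×10^-21 J, and L = h/√(8m_eE_1) = 4.30×10^-9 m = 4.30 nm.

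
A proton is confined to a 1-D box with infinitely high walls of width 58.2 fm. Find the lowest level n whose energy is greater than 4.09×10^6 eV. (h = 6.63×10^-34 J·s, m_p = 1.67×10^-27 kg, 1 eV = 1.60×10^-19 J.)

E_1 = h²/(8m_pL²) = 9.713×10^-15 J = 6.071×10^4 eV.
Need n² > 4.09×10^6/6.071×10^4 = 67.37, i.e. n > 8.208.
The smallest integer satisfying this is n = 9.

n = 9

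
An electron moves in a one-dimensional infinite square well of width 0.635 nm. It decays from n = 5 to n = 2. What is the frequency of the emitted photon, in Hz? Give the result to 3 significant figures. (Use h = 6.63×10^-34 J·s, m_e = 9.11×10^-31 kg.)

f = 4.74×10^15 Hz

E_1 = h²/(8m_eL²) = 1.496×10^-19 J and ΔE = (5² − 2²)E_1 = 3.142×10^-18 J.
f = ΔE/h = 3.142×10^-18/6.63×10^-34 = 4.74×10^15 Hz.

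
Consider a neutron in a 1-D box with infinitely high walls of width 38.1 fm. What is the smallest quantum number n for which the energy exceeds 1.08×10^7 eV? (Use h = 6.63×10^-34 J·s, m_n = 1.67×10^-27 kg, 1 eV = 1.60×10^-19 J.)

E_1 = h²/(8m_nL²) = 2.267×10^-14 J = 1.417×10^5 eV.
Need n² > 1.08×10^7/1.417×10^5 = 76.22, i.e. n > 8.730.
The smallest integer satisfying this is n = 9.

n = 9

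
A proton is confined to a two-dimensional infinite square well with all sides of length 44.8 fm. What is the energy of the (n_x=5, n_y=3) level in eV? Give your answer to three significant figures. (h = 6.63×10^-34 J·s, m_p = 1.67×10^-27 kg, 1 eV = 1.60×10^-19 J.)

E = 3.48×10^6 eV

For a 2D rectangular well E = (h²/8m_p)·Σ n_i²/L_i² = (6.63×10^-34)²/(8·1.67×10^-27) · [5²/(44.8 fm)² + 3²/(44.8 fm)²].
Evaluating gives E = 5.574×10^-13 J = 3.48×10^6 eV.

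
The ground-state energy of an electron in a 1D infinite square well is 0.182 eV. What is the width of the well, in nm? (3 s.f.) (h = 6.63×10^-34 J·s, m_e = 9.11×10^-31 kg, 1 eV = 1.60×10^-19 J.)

L = 1.44 nm

From E_n = n²h²/(8m_eL²), L = n·h/√(8m_eE_n).
E_1 = 0.182 eV = 2.912×10^-20 J, so L = 1·6.63×10^-34/√(8·9.11×10^-31·2.912×10^-20) = 1.44×10^-9 m = 1.44 nm.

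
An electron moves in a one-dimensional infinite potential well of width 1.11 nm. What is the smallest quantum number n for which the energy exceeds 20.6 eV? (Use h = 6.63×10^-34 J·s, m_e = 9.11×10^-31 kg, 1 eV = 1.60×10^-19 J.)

E_1 = h²/(8m_eL²) = 4.895×10^-20 J = 0.3059 eV.
Need n² > 20.6/0.3059 = 67.34, i.e. n > 8.206.
The smallest integer satisfying this is n = 9.

n = 9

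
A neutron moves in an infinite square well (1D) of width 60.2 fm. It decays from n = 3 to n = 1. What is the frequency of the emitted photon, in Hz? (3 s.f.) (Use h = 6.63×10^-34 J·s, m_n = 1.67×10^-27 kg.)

f = 1.10×10^20 Hz

E_1 = h²/(8m_nL²) = 9.079×10^-15 J and ΔE = (3² − 1²)E_1 = 7.263×10^-14 J.
f = ΔE/h = 7.263×10^-14/6.63×10^-34 = 1.10×10^20 Hz.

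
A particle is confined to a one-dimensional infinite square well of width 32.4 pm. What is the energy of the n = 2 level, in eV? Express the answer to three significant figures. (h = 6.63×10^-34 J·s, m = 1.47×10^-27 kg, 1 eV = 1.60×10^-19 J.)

E_2 = 0.890 eV

For an infinite well E_n = n²h²/(8mL²), so E_1 = h²/(8mL²) = (6.63×10^-34)²/(8·1.47×10^-27·(3.24×10^-11 m)²) = 3.561×10^-20 J.
Then E_2 = 2²·E_1 = 4·3.561×10^-20 J = 1.424×10^-19 J.
Converting, E_2 = 1.424×10^-19 J / (1.60×10^-19 J/eV) = 0.890 eV.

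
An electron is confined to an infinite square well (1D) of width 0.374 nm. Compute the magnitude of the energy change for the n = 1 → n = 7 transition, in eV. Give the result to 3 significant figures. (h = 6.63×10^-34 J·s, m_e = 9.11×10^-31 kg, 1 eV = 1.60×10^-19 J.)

E_1 = h²/(8m_eL²) = 4.312×10^-19 J.
|ΔE| = |1² − 7²|·E_1 = 48·4.312×10^-19 J = 2.070×10^-17 J = 129 eV.

|ΔE| = 129 eV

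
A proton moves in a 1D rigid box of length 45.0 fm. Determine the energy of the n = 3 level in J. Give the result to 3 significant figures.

E_3 = 1.46×10^-13 J

For an infinite well E_n = n²h²/(8m_pL²), so E_1 = h²/(8m_pL²) = (6.626×10^-34)²/(8·1.673×10^-27·(4.50×10^-14 m)²) = 1.620×10^-14 J.
Then E_3 = 3²·E_1 = 9·1.620×10^-14 J = 1.46×10^-13 J.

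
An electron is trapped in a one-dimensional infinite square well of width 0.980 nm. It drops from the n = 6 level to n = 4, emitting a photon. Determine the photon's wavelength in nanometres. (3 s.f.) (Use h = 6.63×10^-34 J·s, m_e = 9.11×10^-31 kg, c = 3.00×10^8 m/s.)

E_1 = h²/(8m_eL²) = 6.280×10^-20 J, so ΔE = (6² − 4²)E_1 = 1.256×10^-18 J.
λ = hc/ΔE = (6.63×10^-34·3.00×10^8)/1.256×10^-18 = 1.58×10^-7 m = 158 nm.

λ = 158 nm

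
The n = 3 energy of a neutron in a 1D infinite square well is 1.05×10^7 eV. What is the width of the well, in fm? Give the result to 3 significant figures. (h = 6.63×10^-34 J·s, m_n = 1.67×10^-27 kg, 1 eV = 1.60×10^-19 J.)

L = 13.3 fm

From E_n = n²h²/(8m_nL²), L = n·h/√(8m_nE_n).
E_3 = 1.05×10^7 eV = 1.680×10^-12 J, so L = 3·6.63×10^-34/√(8·1.67×10^-27·1.680×10^-12) = 1.33×10^-14 m = 13.3 fm.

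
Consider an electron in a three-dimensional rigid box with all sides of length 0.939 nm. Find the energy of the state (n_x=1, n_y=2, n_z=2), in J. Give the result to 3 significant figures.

For a 3D rectangular well E = (h²/8m_e)·Σ n_i²/L_i² = (6.626×10^-34)²/(8·9.109×10^-31) · [1²/(0.939 nm)² + 2²/(0.939 nm)² + 2²/(0.939 nm)²].
Evaluating gives E = 6.15×10^-19 J.

E = 6.15×10^-19 J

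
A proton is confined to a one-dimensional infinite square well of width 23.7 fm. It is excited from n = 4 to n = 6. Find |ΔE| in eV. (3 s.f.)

E_1 = h²/(8m_pL²) = 5.840×10^-14 J.
|ΔE| = |4² − 6²|·E_1 = 20·5.840×10^-14 J = 1.168×10^-12 J = 7.29×10^6 eV.

|ΔE| = 7.29×10^6 eV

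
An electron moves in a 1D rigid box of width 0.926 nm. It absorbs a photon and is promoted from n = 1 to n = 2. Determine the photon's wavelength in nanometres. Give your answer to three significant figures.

E_1 = h²/(8m_eL²) = 7.026×10^-20 J, so ΔE = (2² − 1²)E_1 = 2.108×10^-19 J.
λ = hc/ΔE = (6.626×10^-34·2.998×10^8)/2.108×10^-19 = 9.42×10^-7 m = 942 nm.

λ = 942 nm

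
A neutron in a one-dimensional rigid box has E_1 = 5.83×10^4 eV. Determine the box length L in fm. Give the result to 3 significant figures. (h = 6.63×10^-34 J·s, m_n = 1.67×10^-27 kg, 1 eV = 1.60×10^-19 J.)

From E_n = n²h²/(8m_nL²), L = n·h/√(8m_nE_n).
E_1 = 5.83×10^4 eV = 9.328×10^-15 J, so L = 1·6.63×10^-34/√(8·1.67×10^-27·9.328×10^-15) = 5.94×10^-14 m = 59.4 fm.

L = 59.4 fm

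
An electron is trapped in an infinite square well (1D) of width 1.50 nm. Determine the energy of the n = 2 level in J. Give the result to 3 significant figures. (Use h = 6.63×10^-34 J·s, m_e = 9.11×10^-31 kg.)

For an infinite well E_n = n²h²/(8m_eL²), so E_1 = h²/(8m_eL²) = (6.63×10^-34)²/(8·9.11×10^-31·(1.50×10^-9 m)²) = 2.681×10^-20 J.
Then E_2 = 2²·E_1 = 4·2.681×10^-20 J = 1.07×10^-19 J.

E_2 = 1.07×10^-19 J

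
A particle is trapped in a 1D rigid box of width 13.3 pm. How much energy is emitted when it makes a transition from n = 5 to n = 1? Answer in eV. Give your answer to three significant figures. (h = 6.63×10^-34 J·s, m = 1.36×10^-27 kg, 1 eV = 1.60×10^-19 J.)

|ΔE| = 34.3 eV

E_1 = h²/(8mL²) = 2.284×10^-19 J.
|ΔE| = |5² − 1²|·E_1 = 24·2.284×10^-19 J = 5.482×10^-18 J = 34.3 eV.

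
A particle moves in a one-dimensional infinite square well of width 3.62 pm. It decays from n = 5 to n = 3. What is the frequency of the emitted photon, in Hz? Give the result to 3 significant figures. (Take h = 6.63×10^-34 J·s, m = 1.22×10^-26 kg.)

E_1 = h²/(8mL²) = 3.437×10^-19 J and ΔE = (5² − 3²)E_1 = 5.499×10^-18 J.
f = ΔE/h = 5.499×10^-18/6.63×10^-34 = 8.29×10^15 Hz.

f = 8.29×10^15 Hz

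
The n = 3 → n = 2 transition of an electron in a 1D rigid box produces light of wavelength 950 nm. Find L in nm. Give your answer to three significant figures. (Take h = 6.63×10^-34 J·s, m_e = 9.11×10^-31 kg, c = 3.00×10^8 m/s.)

The photon carries ΔE = hc/λ = 6.63×10^-34·3.00×10^8/9.50×10^-7 m = 2.094×10^-19 J.
Since ΔE = (3² − 2²)E_1, E_1 = 4.188×10^-20 J, and L = h/√(8m_eE_1) = 1.20×10^-9 m = 1.20 nm.

L = 1.20 nm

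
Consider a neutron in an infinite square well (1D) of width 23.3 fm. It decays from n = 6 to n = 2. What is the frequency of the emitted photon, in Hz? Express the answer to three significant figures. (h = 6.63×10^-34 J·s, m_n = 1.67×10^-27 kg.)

f = 2.93×10^21 Hz

E_1 = h²/(8m_nL²) = 6.061×10^-14 J and ΔE = (6² − 2²)E_1 = 1.940×10^-12 J.
f = ΔE/h = 1.940×10^-12/6.63×10^-34 = 2.93×10^21 Hz.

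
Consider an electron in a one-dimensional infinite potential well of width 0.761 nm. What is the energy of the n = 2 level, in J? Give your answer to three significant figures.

For an infinite well E_n = n²h²/(8m_eL²), so E_1 = h²/(8m_eL²) = (6.626×10^-34)²/(8·9.109×10^-31·(7.61×10^-10 m)²) = 1.040×10^-19 J.
Then E_2 = 2²·E_1 = 4·1.040×10^-19 J = 4.16×10^-19 J.

E_2 = 4.16×10^-19 J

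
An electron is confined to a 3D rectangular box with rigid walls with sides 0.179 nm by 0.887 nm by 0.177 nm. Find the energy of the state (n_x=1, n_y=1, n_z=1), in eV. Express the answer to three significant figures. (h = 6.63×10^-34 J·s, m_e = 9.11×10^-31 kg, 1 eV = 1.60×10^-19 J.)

For a 3D rectangular well E = (h²/8m_e)·Σ n_i²/L_i² = (6.63×10^-34)²/(8·9.11×10^-31) · [1²/(0.179 nm)² + 1²/(0.887 nm)² + 1²/(0.177 nm)²].
Evaluating gives E = 3.884×10^-18 J = 24.3 eV.

E = 24.3 eV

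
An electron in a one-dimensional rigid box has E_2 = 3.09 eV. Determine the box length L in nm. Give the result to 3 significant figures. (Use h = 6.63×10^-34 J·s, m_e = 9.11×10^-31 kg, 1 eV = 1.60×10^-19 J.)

From E_n = n²h²/(8m_eL²), L = n·h/√(8m_eE_n).
E_2 = 3.09 eV = 4.944×10^-19 J, so L = 2·6.63×10^-34/√(8·9.11×10^-31·4.944×10^-19) = 6.99×10^-10 m = 0.699 nm.

L = 0.699 nm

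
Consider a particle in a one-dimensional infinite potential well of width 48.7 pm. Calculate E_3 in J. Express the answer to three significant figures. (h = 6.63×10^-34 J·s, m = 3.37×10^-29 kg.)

E_3 = 6.19×10^-18 J

For an infinite well E_n = n²h²/(8mL²), so E_1 = h²/(8mL²) = (6.63×10^-34)²/(8·3.37×10^-29·(4.87×10^-11 m)²) = 6.875×10^-19 J.
Then E_3 = 3²·E_1 = 9·6.875×10^-19 J = 6.19×10^-18 J.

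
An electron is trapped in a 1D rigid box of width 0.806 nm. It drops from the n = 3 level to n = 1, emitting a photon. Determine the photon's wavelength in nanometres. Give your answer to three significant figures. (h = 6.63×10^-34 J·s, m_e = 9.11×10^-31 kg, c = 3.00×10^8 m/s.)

E_1 = h²/(8m_eL²) = 9.284×10^-20 J, so ΔE = (3² − 1²)E_1 = 7.427×10^-19 J.
λ = hc/ΔE = (6.63×10^-34·3.00×10^8)/7.427×10^-19 = 2.68×10^-7 m = 268 nm.

λ = 268 nm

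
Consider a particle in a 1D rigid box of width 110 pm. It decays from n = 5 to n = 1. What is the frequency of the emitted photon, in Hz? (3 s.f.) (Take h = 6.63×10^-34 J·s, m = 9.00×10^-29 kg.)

E_1 = h²/(8mL²) = 5.046×10^-20 J and ΔE = (5² − 1²)E_1 = 1.211×10^-18 J.
f = ΔE/h = 1.211×10^-18/6.63×10^-34 = 1.83×10^15 Hz.

f = 1.83×10^15 Hz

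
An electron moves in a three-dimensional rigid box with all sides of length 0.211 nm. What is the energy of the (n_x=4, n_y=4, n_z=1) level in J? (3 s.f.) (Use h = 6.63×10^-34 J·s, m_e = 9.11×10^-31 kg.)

E = 4.47×10^-17 J

For a 3D rectangular well E = (h²/8m_e)·Σ n_i²/L_i² = (6.63×10^-34)²/(8·9.11×10^-31) · [4²/(0.211 nm)² + 4²/(0.211 nm)² + 1²/(0.211 nm)²].
Evaluating gives E = 4.47×10^-17 J.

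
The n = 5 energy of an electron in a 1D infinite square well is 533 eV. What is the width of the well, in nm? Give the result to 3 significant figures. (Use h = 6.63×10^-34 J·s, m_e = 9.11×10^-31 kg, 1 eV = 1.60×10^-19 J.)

L = 0.133 nm

From E_n = n²h²/(8m_eL²), L = n·h/√(8m_eE_n).
E_5 = 533 eV = 8.528×10^-17 J, so L = 5·6.63×10^-34/√(8·9.11×10^-31·8.528×10^-17) = 1.33×10^-10 m = 0.133 nm.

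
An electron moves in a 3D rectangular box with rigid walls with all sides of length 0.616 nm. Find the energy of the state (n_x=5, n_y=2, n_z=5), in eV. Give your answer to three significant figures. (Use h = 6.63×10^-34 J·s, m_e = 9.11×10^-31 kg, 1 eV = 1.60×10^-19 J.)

E = 53.6 eV

For a 3D rectangular well E = (h²/8m_e)·Σ n_i²/L_i² = (6.63×10^-34)²/(8·9.11×10^-31) · [5²/(0.616 nm)² + 2²/(0.616 nm)² + 5²/(0.616 nm)²].
Evaluating gives E = 8.583×10^-18 J = 53.6 eV.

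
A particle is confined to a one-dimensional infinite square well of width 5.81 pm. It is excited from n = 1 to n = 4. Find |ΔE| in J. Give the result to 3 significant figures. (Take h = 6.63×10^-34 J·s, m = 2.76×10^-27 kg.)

|ΔE| = 8.85×10^-18 J

E_1 = h²/(8mL²) = 5.898×10^-19 J.
|ΔE| = |1² − 4²|·E_1 = 15·5.898×10^-19 J = 8.85×10^-18 J.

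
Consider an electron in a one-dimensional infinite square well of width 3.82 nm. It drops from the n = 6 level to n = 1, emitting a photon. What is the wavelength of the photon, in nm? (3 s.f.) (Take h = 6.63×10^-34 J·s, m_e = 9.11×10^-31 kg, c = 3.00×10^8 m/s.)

λ = 1.37×10^3 nm

E_1 = h²/(8m_eL²) = 4.133×10^-21 J, so ΔE = (6² − 1²)E_1 = 1.447×10^-19 J.
λ = hc/ΔE = (6.63×10^-34·3.00×10^8)/1.447×10^-19 = 1.37×10^-6 m = 1.37×10^3 nm.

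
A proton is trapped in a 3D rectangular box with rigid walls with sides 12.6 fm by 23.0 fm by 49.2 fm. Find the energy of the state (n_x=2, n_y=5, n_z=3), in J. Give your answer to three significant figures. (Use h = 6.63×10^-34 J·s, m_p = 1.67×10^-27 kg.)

E = 2.51×10^-12 J

For a 3D rectangular well E = (h²/8m_p)·Σ n_i²/L_i² = (6.63×10^-34)²/(8·1.67×10^-27) · [2²/(12.6 fm)² + 5²/(23.0 fm)² + 3²/(49.2 fm)²].
Evaluating gives E = 2.51×10^-12 J.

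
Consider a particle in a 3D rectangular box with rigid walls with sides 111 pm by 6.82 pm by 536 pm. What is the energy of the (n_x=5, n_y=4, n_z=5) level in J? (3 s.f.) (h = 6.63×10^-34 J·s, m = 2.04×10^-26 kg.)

For a 3D rectangular well E = (h²/8m)·Σ n_i²/L_i² = (6.63×10^-34)²/(8·2.04×10^-26) · [5²/(111 pm)² + 4²/(6.82 pm)² + 5²/(536 pm)²].
Evaluating gives E = 9.32×10^-19 J.

E = 9.32×10^-19 J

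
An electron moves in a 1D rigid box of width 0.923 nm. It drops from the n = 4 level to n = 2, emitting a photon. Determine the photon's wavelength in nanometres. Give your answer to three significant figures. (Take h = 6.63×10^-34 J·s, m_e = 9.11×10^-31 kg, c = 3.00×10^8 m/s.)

λ = 234 nm

E_1 = h²/(8m_eL²) = 7.080×10^-20 J, so ΔE = (4² − 2²)E_1 = 8.496×10^-19 J.
λ = hc/ΔE = (6.63×10^-34·3.00×10^8)/8.496×10^-19 = 2.34×10^-7 m = 234 nm.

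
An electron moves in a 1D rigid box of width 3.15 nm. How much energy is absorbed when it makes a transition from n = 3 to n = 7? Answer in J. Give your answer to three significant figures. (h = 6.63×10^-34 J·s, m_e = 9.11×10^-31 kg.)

|ΔE| = 2.43×10^-19 J

E_1 = h²/(8m_eL²) = 6.079×10^-21 J.
|ΔE| = |3² − 7²|·E_1 = 40·6.079×10^-21 J = 2.43×10^-19 J.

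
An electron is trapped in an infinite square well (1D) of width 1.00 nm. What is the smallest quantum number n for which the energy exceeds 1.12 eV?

n = 2

E_1 = h²/(8m_eL²) = 6.025×10^-20 J = 0.3761 eV.
Need n² > 1.12/0.3761 = 2.978, i.e. n > 1.726.
The smallest integer satisfying this is n = 2.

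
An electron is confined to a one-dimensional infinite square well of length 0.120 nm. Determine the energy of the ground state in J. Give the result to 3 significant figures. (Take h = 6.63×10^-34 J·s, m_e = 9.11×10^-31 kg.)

For an infinite well E_n = n²h²/(8m_eL²), so E_1 = h²/(8m_eL²) = (6.63×10^-34)²/(8·9.11×10^-31·(1.20×10^-10 m)²) = 4.188×10^-18 J.

E_1 = 4.19×10^-18 J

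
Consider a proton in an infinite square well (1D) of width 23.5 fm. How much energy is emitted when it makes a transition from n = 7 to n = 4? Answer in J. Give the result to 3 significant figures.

E_1 = h²/(8m_pL²) = 5.940×10^-14 J.
|ΔE| = |7² − 4²|·E_1 = 33·5.940×10^-14 J = 1.96×10^-12 J.

|ΔE| = 1.96×10^-12 J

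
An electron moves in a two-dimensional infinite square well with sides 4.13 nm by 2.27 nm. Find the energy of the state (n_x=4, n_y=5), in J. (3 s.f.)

For a 2D rectangular well E = (h²/8m_e)·Σ n_i²/L_i² = (6.626×10^-34)²/(8·9.109×10^-31) · [4²/(4.13 nm)² + 5²/(2.27 nm)²].
Evaluating gives E = 3.49×10^-19 J.

E = 3.49×10^-19 J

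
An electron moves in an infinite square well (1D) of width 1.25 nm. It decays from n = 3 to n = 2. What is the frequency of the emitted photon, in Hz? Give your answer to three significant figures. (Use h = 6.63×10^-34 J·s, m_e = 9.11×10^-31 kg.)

f = 2.91×10^14 Hz

E_1 = h²/(8m_eL²) = 3.860×10^-20 J and ΔE = (3² − 2²)E_1 = 1.930×10^-19 J.
f = ΔE/h = 1.930×10^-19/6.63×10^-34 = 2.91×10^14 Hz.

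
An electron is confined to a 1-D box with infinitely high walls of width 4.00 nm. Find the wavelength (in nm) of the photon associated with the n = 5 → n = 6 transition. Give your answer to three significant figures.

E_1 = h²/(8m_eL²) = 3.765×10^-21 J, so ΔE = (6² − 5²)E_1 = 4.141×10^-20 J.
λ = hc/ΔE = (6.626×10^-34·2.998×10^8)/4.141×10^-20 = 4.80×10^-6 m = 4.80×10^3 nm.

λ = 4.80×10^3 nm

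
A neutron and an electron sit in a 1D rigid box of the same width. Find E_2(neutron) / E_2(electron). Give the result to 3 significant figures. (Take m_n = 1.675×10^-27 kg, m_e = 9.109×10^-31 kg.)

E_n ∝ 1/m at fixed n and L, so the ratio is m_e/m_n = 9.109×10^-31/1.675×10^-27 = 5.44×10^-4.

5.44×10^-4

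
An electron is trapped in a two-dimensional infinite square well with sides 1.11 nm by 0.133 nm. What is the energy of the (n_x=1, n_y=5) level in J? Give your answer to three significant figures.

E = 8.52×10^-17 J

For a 2D rectangular well E = (h²/8m_e)·Σ n_i²/L_i² = (6.626×10^-34)²/(8·9.109×10^-31) · [1²/(1.11 nm)² + 5²/(0.133 nm)²].
Evaluating gives E = 8.52×10^-17 J.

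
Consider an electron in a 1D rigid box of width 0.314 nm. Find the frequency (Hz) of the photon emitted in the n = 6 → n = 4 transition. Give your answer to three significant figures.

E_1 = h²/(8m_eL²) = 6.111×10^-19 J and ΔE = (6² − 4²)E_1 = 1.222×10^-17 J.
f = ΔE/h = 1.222×10^-17/6.626×10^-34 = 1.84×10^16 Hz.

f = 1.84×10^16 Hz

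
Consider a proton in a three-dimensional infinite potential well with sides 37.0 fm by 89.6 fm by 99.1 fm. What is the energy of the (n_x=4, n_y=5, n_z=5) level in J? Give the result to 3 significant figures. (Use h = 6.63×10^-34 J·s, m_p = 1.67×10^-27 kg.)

For a 3D rectangular well E = (h²/8m_p)·Σ n_i²/L_i² = (6.63×10^-34)²/(8·1.67×10^-27) · [4²/(37.0 fm)² + 5²/(89.6 fm)² + 5²/(99.1 fm)²].
Evaluating gives E = 5.71×10^-13 J.

E = 5.71×10^-13 J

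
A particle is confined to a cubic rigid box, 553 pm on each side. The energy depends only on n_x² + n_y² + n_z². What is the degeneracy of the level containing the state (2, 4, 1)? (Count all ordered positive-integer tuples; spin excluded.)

degeneracy = 6

The level has n_x² + n_y² + n_z² = 21. The ordered positive-integer solutions are (1, 2, 4), (1, 4, 2), (2, 1, 4), (2, 4, 1), (4, 1, 2), (4, 2, 1).
That gives 6 states.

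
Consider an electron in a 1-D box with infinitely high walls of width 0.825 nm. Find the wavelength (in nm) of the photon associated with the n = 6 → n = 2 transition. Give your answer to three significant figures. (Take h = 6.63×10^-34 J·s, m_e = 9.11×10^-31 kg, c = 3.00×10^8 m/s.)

λ = 70.1 nm

E_1 = h²/(8m_eL²) = 8.862×10^-20 J, so ΔE = (6² − 2²)E_1 = 2.836×10^-18 J.
λ = hc/ΔE = (6.63×10^-34·3.00×10^8)/2.836×10^-18 = 7.01×10^-8 m = 70.1 nm.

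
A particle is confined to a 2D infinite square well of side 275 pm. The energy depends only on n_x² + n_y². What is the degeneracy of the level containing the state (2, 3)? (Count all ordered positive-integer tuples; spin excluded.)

degeneracy = 2

The level has n_x² + n_y² = 13. The ordered positive-integer solutions are (2, 3), (3, 2).
That gives 2 states.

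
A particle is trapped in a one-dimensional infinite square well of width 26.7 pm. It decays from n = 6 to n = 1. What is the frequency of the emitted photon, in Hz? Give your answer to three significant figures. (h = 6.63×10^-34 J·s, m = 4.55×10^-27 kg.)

f = 8.94×10^14 Hz

E_1 = h²/(8mL²) = 1.694×10^-20 J and ΔE = (6² − 1²)E_1 = 5.929×10^-19 J.
f = ΔE/h = 5.929×10^-19/6.63×10^-34 = 8.94×10^14 Hz.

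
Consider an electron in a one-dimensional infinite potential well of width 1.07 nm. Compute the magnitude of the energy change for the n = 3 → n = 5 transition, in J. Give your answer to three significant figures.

E_1 = h²/(8m_eL²) = 5.262×10^-20 J.
|ΔE| = |3² − 5²|·E_1 = 16·5.262×10^-20 J = 8.42×10^-19 J.

|ΔE| = 8.42×10^-19 J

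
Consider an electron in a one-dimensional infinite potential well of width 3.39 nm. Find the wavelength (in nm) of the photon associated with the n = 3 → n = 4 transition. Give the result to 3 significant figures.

λ = 5.41×10^3 nm

E_1 = h²/(8m_eL²) = 5.243×10^-21 J, so ΔE = (4² − 3²)E_1 = 3.670×10^-20 J.
λ = hc/ΔE = (6.626×10^-34·2.998×10^8)/3.670×10^-20 = 5.41×10^-6 m = 5.41×10^3 nm.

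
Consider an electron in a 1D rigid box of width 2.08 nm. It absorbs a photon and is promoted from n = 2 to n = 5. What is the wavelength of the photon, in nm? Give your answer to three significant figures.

λ = 679 nm

E_1 = h²/(8m_eL²) = 1.393×10^-20 J, so ΔE = (5² − 2²)E_1 = 2.925×10^-19 J.
λ = hc/ΔE = (6.626×10^-34·2.998×10^8)/2.925×10^-19 = 6.79×10^-7 m = 679 nm.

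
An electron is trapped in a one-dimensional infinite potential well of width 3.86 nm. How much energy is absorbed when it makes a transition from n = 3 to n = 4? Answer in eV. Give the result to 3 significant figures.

E_1 = h²/(8m_eL²) = 4.044×10^-21 J.
|ΔE| = |3² − 4²|·E_1 = 7·4.044×10^-21 J = 2.831×10^-20 J = 0.177 eV.

|ΔE| = 0.177 eV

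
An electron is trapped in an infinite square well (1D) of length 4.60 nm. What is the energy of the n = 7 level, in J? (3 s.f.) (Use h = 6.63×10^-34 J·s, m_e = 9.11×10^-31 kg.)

E_7 = 1.40×10^-19 J

For an infinite well E_n = n²h²/(8m_eL²), so E_1 = h²/(8m_eL²) = (6.63×10^-34)²/(8·9.11×10^-31·(4.60×10^-9 m)²) = 2.850×10^-21 J.
Then E_7 = 7²·E_1 = 49·2.850×10^-21 J = 1.40×10^-19 J.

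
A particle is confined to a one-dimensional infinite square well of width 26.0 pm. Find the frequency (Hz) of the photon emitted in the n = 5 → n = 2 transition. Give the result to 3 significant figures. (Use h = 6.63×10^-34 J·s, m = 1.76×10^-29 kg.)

E_1 = h²/(8mL²) = 4.618×10^-18 J and ΔE = (5² − 2²)E_1 = 9.698×10^-17 J.
f = ΔE/h = 9.698×10^-17/6.63×10^-34 = 1.46×10^17 Hz.

f = 1.46×10^17 Hz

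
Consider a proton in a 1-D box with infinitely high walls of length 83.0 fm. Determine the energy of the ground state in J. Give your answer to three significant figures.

For an infinite well E_n = n²h²/(8m_pL²), so E_1 = h²/(8m_pL²) = (6.626×10^-34)²/(8·1.673×10^-27·(8.30×10^-14 m)²) = 4.762×10^-15 J.

E_1 = 4.76×10^-15 J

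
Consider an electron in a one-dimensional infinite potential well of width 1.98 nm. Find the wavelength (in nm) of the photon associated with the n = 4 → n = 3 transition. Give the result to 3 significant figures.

λ = 1.85×10^3 nm

E_1 = h²/(8m_eL²) = 1.537×10^-20 J, so ΔE = (4² − 3²)E_1 = 1.076×10^-19 J.
λ = hc/ΔE = (6.626×10^-34·2.998×10^8)/1.076×10^-19 = 1.85×10^-6 m = 1.85×10^3 nm.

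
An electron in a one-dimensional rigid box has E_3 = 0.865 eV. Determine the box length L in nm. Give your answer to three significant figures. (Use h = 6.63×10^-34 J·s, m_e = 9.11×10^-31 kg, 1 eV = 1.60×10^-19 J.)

From E_n = n²h²/(8m_eL²), L = n·h/√(8m_eE_n).
E_3 = 0.865 eV = 1.384×10^-19 J, so L = 3·6.63×10^-34/√(8·9.11×10^-31·1.384×10^-19) = 1.98×10^-9 m = 1.98 nm.

L = 1.98 nm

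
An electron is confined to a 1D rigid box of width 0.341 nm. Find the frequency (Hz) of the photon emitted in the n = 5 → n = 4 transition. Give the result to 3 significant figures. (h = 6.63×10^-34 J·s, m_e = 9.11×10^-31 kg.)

f = 7.04×10^15 Hz

E_1 = h²/(8m_eL²) = 5.187×10^-19 J and ΔE = (5² − 4²)E_1 = 4.668×10^-18 J.
f = ΔE/h = 4.668×10^-18/6.63×10^-34 = 7.04×10^15 Hz.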